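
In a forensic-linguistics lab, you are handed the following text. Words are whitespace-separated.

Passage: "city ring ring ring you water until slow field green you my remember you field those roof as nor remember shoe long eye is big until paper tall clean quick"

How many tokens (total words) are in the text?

Tokens: city, ring, ring, ring, you, water, until, slow, field, green, you, my, remember, you, field, those, roof, as, nor, remember, shoe, long, eye, is, big, until, paper, tall, clean, quick
N = 30

30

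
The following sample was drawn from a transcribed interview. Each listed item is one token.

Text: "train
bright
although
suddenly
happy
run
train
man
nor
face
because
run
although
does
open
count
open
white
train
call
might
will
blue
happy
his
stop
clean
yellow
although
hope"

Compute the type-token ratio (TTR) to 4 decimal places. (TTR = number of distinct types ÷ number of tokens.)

N = 30 tokens, V = 23 types.
TTR = V / N = 23 / 30 = 0.7667

0.7667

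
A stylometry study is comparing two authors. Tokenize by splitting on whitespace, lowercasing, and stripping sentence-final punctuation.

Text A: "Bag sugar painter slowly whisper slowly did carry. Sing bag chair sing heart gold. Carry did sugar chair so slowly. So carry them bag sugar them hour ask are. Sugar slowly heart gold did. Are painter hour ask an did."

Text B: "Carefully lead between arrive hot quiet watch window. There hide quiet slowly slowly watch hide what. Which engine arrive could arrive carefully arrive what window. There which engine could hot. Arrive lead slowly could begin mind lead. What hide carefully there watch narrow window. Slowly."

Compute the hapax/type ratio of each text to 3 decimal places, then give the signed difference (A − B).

-0.104

A: hapax=2, V=17, ratio=0.118
B: hapax=4, V=18, ratio=0.222
Difference = 0.118 − 0.222 = -0.104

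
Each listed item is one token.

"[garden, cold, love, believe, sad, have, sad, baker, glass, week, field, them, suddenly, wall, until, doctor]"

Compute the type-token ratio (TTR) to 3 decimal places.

0.938

N = 16 tokens, V = 15 types.
TTR = V / N = 15 / 16 = 0.938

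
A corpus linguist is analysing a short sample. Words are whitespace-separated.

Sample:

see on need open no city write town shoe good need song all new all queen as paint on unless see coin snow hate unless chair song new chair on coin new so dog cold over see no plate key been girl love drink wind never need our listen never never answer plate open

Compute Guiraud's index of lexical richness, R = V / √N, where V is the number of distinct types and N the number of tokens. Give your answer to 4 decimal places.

N = 54, V = 36.
√N = 7.348469
R = 36 / 7.348469 = 4.8990

4.8990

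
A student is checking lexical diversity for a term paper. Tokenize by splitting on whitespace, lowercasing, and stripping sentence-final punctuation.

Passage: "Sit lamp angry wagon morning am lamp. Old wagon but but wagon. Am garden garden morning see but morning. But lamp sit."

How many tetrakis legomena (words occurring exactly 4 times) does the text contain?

1

Frequencies: but:4, lamp:3, wagon:3, morning:3, sit:2, am:2, garden:2, angry:1, old:1, see:1
Words with frequency 4: but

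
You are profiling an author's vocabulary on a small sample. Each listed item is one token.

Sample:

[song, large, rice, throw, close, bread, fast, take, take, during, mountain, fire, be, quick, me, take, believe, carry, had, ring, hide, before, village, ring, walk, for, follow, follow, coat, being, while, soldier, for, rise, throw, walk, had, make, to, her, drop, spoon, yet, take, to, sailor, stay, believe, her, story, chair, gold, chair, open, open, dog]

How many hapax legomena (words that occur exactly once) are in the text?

Frequencies: take:4, throw:2, believe:2, had:2, ring:2, walk:2, for:2, follow:2, to:2, her:2, chair:2, open:2, song:1, large:1, rice:1, close:1, bread:1, fast:1, during:1, mountain:1, … (22 more, each freq 1)
Hapax (freq=1): be, before, being, bread, carry, close, coat, dog, drop, during, fast, fire, gold, hide, large, make, me, mountain, quick, rice, rise, sailor, soldier, song, spoon, stay, story, village, while, yet

30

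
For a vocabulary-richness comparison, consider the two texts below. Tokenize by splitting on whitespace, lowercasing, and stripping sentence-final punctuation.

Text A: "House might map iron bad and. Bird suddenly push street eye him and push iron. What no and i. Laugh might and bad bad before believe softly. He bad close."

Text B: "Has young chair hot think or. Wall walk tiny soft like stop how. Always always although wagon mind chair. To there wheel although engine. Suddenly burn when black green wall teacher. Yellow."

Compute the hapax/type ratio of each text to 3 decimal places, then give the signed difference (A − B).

A: hapax=16, V=21, ratio=0.762
B: hapax=24, V=28, ratio=0.857
Difference = 0.762 − 0.857 = -0.095

-0.095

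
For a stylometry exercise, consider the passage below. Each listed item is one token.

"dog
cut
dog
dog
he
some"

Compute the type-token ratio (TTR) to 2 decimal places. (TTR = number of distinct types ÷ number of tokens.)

0.67

N = 6 tokens, V = 4 types.
TTR = V / N = 4 / 6 = 0.67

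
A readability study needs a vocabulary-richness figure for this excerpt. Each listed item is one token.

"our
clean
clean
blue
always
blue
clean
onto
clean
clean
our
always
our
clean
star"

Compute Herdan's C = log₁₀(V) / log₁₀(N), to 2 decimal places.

0.66

N = 15, V = 6.
log₁₀(V) = 0.778151, log₁₀(N) = 1.176091
C = 0.778151 / 1.176091 = 0.66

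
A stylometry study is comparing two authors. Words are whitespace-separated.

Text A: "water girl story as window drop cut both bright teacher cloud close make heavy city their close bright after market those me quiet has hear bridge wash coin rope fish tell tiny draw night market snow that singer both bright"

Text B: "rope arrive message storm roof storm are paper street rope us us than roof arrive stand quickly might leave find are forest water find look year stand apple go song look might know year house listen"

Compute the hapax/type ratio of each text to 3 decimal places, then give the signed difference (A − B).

0.326

A: hapax=31, V=35, ratio=0.886
B: hapax=14, V=25, ratio=0.560
Difference = 0.886 − 0.560 = 0.326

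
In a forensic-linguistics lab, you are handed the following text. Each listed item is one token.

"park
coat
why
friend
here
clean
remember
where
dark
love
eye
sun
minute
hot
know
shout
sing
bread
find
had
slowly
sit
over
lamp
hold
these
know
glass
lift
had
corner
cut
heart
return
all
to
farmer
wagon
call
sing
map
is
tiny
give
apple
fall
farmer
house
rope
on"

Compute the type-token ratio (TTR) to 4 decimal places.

0.9200

N = 50 tokens, V = 46 types.
TTR = V / N = 46 / 50 = 0.9200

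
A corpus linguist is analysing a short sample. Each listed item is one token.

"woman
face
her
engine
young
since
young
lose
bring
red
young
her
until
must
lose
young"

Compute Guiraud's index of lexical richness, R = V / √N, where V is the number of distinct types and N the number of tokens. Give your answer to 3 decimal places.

2.750

N = 16, V = 11.
√N = 4.000000
R = 11 / 4.000000 = 2.750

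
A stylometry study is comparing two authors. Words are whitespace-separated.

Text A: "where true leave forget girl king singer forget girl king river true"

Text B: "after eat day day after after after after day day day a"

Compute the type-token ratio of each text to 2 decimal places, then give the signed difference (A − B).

0.34

TTR(A) = 8/12 = 0.67
TTR(B) = 4/12 = 0.33
Difference = 0.67 − 0.33 = 0.34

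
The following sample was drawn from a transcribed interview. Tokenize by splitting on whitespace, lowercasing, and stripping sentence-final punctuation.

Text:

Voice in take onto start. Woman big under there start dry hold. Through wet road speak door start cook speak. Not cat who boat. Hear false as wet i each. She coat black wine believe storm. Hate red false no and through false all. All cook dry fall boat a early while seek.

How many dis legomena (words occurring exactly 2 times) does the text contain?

Frequencies: start:3, false:3, dry:2, through:2, wet:2, speak:2, cook:2, boat:2, all:2, voice:1, in:1, take:1, onto:1, woman:1, big:1, under:1, there:1, hold:1, road:1, door:1, … (22 more, each freq 1)
Words with frequency 2: all, boat, cook, dry, speak, through, wet

7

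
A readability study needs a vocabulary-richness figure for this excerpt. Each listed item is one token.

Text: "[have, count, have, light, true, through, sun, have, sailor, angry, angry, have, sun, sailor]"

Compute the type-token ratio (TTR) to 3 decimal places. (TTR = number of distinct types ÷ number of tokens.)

0.571

N = 14 tokens, V = 8 types.
TTR = V / N = 8 / 14 = 0.571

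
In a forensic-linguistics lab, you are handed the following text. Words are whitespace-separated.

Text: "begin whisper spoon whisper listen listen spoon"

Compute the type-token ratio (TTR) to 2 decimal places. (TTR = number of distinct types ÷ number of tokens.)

N = 7 tokens, V = 4 types.
TTR = V / N = 4 / 7 = 0.57

0.57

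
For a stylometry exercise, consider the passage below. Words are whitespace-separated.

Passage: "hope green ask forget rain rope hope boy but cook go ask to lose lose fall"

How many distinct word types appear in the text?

Distinct types: {ask, boy, but, cook, fall, forget, go, green, hope, lose, rain, rope, to}
V = 13

13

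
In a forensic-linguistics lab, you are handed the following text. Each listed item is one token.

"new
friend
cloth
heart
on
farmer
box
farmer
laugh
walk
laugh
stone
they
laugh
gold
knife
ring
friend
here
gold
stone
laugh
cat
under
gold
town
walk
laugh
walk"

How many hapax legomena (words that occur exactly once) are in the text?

Frequencies: laugh:5, walk:3, gold:3, friend:2, farmer:2, stone:2, new:1, cloth:1, heart:1, on:1, box:1, they:1, knife:1, ring:1, here:1, cat:1, under:1, town:1
Hapax (freq=1): box, cat, cloth, heart, here, knife, new, on, ring, they, town, under

12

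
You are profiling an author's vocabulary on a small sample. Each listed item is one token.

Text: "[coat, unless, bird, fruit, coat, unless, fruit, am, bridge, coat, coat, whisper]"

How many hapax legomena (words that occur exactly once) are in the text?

Frequencies: coat:4, unless:2, fruit:2, bird:1, am:1, bridge:1, whisper:1
Hapax (freq=1): am, bird, bridge, whisper

4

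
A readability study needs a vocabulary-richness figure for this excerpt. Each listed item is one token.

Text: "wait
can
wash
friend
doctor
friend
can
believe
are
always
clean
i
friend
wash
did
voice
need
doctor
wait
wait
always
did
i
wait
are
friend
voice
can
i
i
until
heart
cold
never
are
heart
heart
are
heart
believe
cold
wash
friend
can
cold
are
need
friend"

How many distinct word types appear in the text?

17

Distinct types: {always, are, believe, can, clean, cold, did, doctor, friend, heart, i, need, never, until, voice, wait, wash}
V = 17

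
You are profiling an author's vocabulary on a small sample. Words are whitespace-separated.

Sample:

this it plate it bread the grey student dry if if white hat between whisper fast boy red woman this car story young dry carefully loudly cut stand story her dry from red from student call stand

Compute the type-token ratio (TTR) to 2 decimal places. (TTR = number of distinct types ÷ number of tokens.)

0.73

N = 37 tokens, V = 27 types.
TTR = V / N = 27 / 37 = 0.73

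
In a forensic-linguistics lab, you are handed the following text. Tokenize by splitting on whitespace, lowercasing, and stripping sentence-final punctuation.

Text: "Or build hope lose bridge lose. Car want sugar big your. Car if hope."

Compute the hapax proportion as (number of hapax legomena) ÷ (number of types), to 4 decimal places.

Frequencies: hope:2, lose:2, car:2, or:1, build:1, bridge:1, want:1, sugar:1, big:1, your:1, if:1
Hapax count = 8; type count = 11.
Ratio = 8 / 11 = 0.7273

0.7273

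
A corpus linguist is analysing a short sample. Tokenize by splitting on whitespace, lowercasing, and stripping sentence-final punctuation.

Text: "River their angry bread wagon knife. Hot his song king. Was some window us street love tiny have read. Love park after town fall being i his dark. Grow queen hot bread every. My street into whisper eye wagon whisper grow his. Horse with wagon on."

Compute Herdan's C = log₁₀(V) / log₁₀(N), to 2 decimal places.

N = 46, V = 36.
log₁₀(V) = 1.556303, log₁₀(N) = 1.662758
C = 1.556303 / 1.662758 = 0.94

0.94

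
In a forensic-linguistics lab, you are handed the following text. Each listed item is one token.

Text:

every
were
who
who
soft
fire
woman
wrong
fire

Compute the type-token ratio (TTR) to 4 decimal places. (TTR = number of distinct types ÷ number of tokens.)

N = 9 tokens, V = 7 types.
TTR = V / N = 7 / 9 = 0.7778

0.7778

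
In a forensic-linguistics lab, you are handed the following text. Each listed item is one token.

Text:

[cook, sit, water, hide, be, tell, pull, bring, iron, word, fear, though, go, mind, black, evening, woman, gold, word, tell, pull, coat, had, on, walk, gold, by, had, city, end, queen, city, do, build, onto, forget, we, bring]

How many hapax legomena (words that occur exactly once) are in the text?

24

Frequencies: tell:2, pull:2, bring:2, word:2, gold:2, had:2, city:2, cook:1, sit:1, water:1, hide:1, be:1, iron:1, fear:1, though:1, go:1, mind:1, black:1, evening:1, woman:1, … (11 more, each freq 1)
Hapax (freq=1): be, black, build, by, coat, cook, do, end, evening, fear, forget, go, hide, iron, mind, on, onto, queen, sit, though, walk, water, we, woman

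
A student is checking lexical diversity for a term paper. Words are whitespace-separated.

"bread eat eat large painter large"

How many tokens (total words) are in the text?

Tokens: bread, eat, eat, large, painter, large
N = 6

6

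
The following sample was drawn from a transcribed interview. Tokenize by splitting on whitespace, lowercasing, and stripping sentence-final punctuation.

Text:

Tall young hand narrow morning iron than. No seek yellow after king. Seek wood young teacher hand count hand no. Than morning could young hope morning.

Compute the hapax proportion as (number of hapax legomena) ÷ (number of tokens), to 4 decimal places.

0.4231

Frequencies: young:3, hand:3, morning:3, than:2, no:2, seek:2, tall:1, narrow:1, iron:1, yellow:1, after:1, king:1, wood:1, teacher:1, count:1, could:1, hope:1
Hapax count = 11; token count = 26.
Ratio = 11 / 26 = 0.4231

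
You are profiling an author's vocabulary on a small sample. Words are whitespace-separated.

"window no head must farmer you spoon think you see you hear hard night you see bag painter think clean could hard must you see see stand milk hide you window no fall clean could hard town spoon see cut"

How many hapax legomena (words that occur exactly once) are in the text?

Frequencies: you:6, see:5, hard:3, window:2, no:2, must:2, spoon:2, think:2, clean:2, could:2, head:1, farmer:1, hear:1, night:1, bag:1, painter:1, stand:1, milk:1, hide:1, fall:1, … (2 more, each freq 1)
Hapax (freq=1): bag, cut, fall, farmer, head, hear, hide, milk, night, painter, stand, town

12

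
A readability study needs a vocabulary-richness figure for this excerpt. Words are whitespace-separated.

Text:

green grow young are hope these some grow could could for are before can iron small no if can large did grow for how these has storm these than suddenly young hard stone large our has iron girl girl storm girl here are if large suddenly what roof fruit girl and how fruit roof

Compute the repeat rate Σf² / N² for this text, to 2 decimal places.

Frequencies: girl:4, grow:3, are:3, these:3, large:3, young:2, could:2, for:2, can:2, iron:2, if:2, how:2, has:2, storm:2, suddenly:2, roof:2, fruit:2, green:1, hope:1, some:1, … (11 more, each freq 1)
Σf² = 114; N² = 2916
Repeat rate = 114 / 2916 = 0.04

0.04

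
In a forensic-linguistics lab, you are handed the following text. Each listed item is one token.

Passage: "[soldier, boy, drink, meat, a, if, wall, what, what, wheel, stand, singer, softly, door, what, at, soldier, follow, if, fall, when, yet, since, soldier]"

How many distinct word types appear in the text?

Distinct types: {a, at, boy, door, drink, fall, follow, if, meat, since, singer, softly, soldier, stand, wall, what, wheel, when, yet}
V = 19

19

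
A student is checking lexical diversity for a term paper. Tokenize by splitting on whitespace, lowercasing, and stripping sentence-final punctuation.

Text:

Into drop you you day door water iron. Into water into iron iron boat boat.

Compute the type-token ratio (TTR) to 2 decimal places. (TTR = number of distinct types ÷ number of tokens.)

0.53

N = 15 tokens, V = 8 types.
TTR = V / N = 8 / 15 = 0.53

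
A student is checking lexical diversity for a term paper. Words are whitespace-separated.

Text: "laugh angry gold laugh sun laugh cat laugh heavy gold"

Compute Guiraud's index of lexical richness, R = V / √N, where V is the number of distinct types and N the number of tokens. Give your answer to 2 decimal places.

N = 10, V = 6.
√N = 3.162278
R = 6 / 3.162278 = 1.90

1.90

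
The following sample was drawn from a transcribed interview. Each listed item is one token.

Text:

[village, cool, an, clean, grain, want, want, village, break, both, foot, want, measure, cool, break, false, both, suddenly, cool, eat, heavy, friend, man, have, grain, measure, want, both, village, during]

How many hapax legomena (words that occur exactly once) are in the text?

Frequencies: want:4, village:3, cool:3, both:3, grain:2, break:2, measure:2, an:1, clean:1, foot:1, false:1, suddenly:1, eat:1, heavy:1, friend:1, man:1, have:1, during:1
Hapax (freq=1): an, clean, during, eat, false, foot, friend, have, heavy, man, suddenly

11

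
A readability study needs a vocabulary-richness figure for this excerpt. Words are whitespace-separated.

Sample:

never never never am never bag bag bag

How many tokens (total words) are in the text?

8

Tokens: never, never, never, am, never, bag, bag, bag
N = 8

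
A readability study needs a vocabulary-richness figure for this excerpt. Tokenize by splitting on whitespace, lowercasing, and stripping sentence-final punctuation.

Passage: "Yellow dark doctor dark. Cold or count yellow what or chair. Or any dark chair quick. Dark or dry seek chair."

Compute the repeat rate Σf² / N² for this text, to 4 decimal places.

0.1202

Frequencies: dark:4, or:4, chair:3, yellow:2, doctor:1, cold:1, count:1, what:1, any:1, quick:1, dry:1, seek:1
Σf² = 53; N² = 441
Repeat rate = 53 / 441 = 0.1202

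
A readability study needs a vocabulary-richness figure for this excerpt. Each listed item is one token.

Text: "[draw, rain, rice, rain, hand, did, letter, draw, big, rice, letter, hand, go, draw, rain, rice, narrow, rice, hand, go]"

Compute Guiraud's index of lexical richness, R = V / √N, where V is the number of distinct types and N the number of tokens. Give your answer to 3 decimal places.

N = 20, V = 9.
√N = 4.472136
R = 9 / 4.472136 = 2.012

2.012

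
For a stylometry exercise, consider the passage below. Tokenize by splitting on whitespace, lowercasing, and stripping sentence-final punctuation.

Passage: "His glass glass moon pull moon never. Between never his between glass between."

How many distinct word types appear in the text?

6

Distinct types: {between, glass, his, moon, never, pull}
V = 6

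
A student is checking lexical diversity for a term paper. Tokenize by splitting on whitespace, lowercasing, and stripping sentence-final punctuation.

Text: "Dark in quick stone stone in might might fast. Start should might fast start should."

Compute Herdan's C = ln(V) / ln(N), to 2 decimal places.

0.77

N = 15, V = 8.
ln(V) = 2.079442, ln(N) = 2.708050
C = 2.079442 / 2.708050 = 0.77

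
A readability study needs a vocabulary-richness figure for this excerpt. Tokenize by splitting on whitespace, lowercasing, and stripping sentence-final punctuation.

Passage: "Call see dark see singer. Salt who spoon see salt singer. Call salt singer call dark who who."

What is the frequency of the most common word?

3

Frequencies: call:3, see:3, singer:3, salt:3, who:3, dark:2, spoon:1
Most common: 'call' with frequency 3.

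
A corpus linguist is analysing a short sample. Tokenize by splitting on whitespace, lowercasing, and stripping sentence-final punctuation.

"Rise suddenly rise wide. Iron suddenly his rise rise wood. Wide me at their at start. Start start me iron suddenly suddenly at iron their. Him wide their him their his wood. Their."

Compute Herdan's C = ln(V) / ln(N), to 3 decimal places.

0.686

N = 33, V = 11.
ln(V) = 2.397895, ln(N) = 3.496508
C = 2.397895 / 3.496508 = 0.686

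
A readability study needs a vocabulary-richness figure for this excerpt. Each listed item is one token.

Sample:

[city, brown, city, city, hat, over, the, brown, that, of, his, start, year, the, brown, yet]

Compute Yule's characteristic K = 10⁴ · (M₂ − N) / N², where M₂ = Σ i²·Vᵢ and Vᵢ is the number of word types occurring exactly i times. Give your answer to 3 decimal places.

Frequencies: city:3, brown:3, the:2, hat:1, over:1, that:1, of:1, his:1, start:1, year:1, yet:1
N = 16. Frequency spectrum: V_1=8, V_2=1, V_3=2
M₂ = 1²·8 + 2²·1 + 3²·2 = 30
K = 10000 × (30 − 16) / 16² = 546.875

546.875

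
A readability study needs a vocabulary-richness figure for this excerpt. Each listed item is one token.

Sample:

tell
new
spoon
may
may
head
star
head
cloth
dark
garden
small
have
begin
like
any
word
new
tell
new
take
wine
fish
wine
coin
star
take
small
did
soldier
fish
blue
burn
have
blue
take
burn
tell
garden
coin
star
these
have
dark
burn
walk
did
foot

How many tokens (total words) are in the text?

48

Tokens: tell, new, spoon, may, may, head, star, head, cloth, dark, garden, small, have, begin, like, any, word, new, tell, new, take, wine, fish, wine, coin, star, take, small, did, soldier, fish, blue, burn, have, blue, take, burn, tell, garden, coin, star, these, have, dark, burn, walk, did, foot
N = 48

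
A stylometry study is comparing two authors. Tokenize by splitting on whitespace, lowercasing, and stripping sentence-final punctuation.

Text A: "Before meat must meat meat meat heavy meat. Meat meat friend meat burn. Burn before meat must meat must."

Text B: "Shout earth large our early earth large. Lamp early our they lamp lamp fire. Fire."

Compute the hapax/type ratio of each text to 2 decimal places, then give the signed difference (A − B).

A: hapax=2, V=6, ratio=0.33
B: hapax=2, V=8, ratio=0.25
Difference = 0.33 − 0.25 = 0.08

0.08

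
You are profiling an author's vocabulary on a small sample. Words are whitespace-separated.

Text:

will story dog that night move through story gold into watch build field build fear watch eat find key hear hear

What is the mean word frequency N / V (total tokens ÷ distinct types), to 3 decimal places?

N = 21 tokens, V = 17 types.
Mean frequency = N / V = 21 / 17 = 1.235

1.235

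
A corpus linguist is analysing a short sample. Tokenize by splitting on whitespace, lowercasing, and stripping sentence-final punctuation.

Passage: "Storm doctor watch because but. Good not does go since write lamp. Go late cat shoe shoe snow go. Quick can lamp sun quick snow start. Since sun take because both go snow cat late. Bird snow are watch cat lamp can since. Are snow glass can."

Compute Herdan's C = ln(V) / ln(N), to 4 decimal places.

0.8360

N = 47, V = 25.
ln(V) = 3.218876, ln(N) = 3.850148
C = 3.218876 / 3.850148 = 0.8360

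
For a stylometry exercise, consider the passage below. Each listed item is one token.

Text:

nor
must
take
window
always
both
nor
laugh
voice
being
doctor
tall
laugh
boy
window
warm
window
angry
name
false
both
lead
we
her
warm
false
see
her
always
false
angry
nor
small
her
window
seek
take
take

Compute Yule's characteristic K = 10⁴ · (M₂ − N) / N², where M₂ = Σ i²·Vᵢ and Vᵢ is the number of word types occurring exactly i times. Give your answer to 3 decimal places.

Frequencies: window:4, nor:3, take:3, false:3, her:3, always:2, both:2, laugh:2, warm:2, angry:2, must:1, voice:1, being:1, doctor:1, tall:1, boy:1, name:1, lead:1, we:1, see:1, … (2 more, each freq 1)
N = 38. Frequency spectrum: V_1=12, V_2=5, V_3=4, V_4=1
M₂ = 1²·12 + 2²·5 + 3²·4 + 4²·1 = 84
K = 10000 × (84 − 38) / 38² = 318.560

318.560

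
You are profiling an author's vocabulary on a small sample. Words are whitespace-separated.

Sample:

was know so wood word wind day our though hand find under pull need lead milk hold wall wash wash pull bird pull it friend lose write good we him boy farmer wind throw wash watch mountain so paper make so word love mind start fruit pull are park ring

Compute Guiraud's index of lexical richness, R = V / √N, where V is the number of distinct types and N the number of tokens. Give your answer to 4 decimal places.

N = 50, V = 41.
√N = 7.071068
R = 41 / 7.071068 = 5.7983

5.7983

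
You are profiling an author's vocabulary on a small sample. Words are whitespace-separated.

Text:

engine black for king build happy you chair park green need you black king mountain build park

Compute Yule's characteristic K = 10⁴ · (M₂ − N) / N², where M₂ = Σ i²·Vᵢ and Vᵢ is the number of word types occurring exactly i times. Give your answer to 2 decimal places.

346.02

Frequencies: black:2, king:2, build:2, you:2, park:2, engine:1, for:1, happy:1, chair:1, green:1, need:1, mountain:1
N = 17. Frequency spectrum: V_1=7, V_2=5
M₂ = 1²·7 + 2²·5 = 27
K = 10000 × (27 − 17) / 17² = 346.02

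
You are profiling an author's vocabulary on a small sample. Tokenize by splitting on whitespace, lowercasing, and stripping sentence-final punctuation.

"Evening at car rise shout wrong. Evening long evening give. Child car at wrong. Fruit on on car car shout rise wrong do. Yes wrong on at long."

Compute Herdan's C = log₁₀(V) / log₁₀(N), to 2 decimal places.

N = 28, V = 13.
log₁₀(V) = 1.113943, log₁₀(N) = 1.447158
C = 1.113943 / 1.447158 = 0.77

0.77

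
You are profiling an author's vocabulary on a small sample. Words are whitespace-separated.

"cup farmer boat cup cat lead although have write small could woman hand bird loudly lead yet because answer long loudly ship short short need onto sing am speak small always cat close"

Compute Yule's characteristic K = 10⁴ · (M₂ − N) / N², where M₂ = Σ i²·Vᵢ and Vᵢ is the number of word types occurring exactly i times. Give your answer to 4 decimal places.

110.1928

Frequencies: cup:2, cat:2, lead:2, small:2, loudly:2, short:2, farmer:1, boat:1, although:1, have:1, write:1, could:1, woman:1, hand:1, bird:1, yet:1, because:1, answer:1, long:1, ship:1, … (7 more, each freq 1)
N = 33. Frequency spectrum: V_1=21, V_2=6
M₂ = 1²·21 + 2²·6 = 45
K = 10000 × (45 − 33) / 33² = 110.1928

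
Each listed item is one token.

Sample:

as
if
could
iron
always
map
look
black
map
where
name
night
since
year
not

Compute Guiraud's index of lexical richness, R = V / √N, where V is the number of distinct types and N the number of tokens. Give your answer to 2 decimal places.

3.61

N = 15, V = 14.
√N = 3.872983
R = 14 / 3.872983 = 3.61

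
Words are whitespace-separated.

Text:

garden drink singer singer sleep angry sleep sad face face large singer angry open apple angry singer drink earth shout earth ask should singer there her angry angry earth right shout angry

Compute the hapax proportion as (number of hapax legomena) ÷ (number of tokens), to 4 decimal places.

0.3125

Frequencies: angry:6, singer:5, earth:3, drink:2, sleep:2, face:2, shout:2, garden:1, sad:1, large:1, open:1, apple:1, ask:1, should:1, there:1, her:1, right:1
Hapax count = 10; token count = 32.
Ratio = 10 / 32 = 0.3125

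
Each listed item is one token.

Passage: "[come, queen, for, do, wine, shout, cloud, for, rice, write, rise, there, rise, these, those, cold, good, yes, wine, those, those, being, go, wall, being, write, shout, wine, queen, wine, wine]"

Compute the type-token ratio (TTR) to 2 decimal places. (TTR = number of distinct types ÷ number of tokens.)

N = 31 tokens, V = 19 types.
TTR = V / N = 19 / 31 = 0.61

0.61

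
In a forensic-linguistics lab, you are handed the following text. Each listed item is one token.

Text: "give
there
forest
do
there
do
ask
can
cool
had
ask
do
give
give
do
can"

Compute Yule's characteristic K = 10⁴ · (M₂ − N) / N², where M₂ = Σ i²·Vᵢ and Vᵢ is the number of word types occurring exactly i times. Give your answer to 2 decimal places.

937.50

Frequencies: do:4, give:3, there:2, ask:2, can:2, forest:1, cool:1, had:1
N = 16. Frequency spectrum: V_1=3, V_2=3, V_3=1, V_4=1
M₂ = 1²·3 + 2²·3 + 3²·1 + 4²·1 = 40
K = 10000 × (40 − 16) / 16² = 937.50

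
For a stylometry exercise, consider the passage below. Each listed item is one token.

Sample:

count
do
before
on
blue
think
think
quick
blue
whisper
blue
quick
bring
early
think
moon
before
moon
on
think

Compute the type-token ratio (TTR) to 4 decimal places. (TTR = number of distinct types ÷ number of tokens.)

N = 20 tokens, V = 11 types.
TTR = V / N = 11 / 20 = 0.5500

0.5500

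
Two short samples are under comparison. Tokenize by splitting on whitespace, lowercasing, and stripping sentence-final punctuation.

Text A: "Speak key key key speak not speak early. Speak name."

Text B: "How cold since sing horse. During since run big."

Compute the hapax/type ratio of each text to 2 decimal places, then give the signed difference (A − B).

-0.28

A: hapax=3, V=5, ratio=0.60
B: hapax=7, V=8, ratio=0.88
Difference = 0.60 − 0.88 = -0.28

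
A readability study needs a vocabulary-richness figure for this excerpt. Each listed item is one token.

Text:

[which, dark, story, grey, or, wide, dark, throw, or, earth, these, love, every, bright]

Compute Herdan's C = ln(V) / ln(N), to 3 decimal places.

N = 14, V = 12.
ln(V) = 2.484907, ln(N) = 2.639057
C = 2.484907 / 2.639057 = 0.942

0.942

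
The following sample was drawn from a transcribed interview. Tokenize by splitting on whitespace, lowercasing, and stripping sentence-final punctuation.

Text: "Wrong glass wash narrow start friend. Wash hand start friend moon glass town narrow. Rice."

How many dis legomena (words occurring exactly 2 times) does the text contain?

5

Frequencies: glass:2, wash:2, narrow:2, start:2, friend:2, wrong:1, hand:1, moon:1, town:1, rice:1
Words with frequency 2: friend, glass, narrow, start, wash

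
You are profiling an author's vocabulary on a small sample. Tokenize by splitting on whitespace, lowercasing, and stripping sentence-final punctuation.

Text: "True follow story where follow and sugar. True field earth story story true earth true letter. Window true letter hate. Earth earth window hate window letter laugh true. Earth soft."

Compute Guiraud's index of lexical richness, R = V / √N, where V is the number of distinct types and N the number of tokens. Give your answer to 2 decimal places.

N = 30, V = 13.
√N = 5.477226
R = 13 / 5.477226 = 2.37

2.37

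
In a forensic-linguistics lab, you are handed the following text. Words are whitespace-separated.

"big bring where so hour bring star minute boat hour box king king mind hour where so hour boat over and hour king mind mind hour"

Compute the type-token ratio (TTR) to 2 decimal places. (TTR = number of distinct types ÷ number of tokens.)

0.50

N = 26 tokens, V = 13 types.
TTR = V / N = 13 / 26 = 0.50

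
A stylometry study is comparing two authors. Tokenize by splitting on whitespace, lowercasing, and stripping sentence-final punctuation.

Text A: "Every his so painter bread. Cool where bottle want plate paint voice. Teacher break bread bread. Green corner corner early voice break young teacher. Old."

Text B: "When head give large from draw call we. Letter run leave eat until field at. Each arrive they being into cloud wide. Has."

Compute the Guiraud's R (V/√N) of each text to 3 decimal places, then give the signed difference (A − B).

-0.996

A: V=19, N=25, R=3.800
B: V=23, N=23, R=4.796
Difference = 3.800 − 4.796 = -0.996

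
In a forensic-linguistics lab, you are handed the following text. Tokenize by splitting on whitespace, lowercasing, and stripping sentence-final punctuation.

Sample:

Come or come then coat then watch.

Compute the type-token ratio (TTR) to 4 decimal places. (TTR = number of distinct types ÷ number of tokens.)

N = 7 tokens, V = 5 types.
TTR = V / N = 5 / 7 = 0.7143

0.7143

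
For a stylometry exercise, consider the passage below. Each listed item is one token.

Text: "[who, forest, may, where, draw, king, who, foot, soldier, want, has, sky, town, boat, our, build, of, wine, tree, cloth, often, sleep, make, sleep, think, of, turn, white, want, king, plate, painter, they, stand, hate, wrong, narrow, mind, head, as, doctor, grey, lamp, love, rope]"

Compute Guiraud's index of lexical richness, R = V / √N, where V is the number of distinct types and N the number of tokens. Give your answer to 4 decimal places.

5.9628

N = 45, V = 40.
√N = 6.708204
R = 40 / 6.708204 = 5.9628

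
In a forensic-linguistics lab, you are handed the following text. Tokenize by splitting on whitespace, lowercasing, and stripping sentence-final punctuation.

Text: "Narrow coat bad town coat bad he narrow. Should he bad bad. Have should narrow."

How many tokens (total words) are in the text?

15

Tokens: narrow, coat, bad, town, coat, bad, he, narrow, should, he, bad, bad, have, should, narrow
N = 15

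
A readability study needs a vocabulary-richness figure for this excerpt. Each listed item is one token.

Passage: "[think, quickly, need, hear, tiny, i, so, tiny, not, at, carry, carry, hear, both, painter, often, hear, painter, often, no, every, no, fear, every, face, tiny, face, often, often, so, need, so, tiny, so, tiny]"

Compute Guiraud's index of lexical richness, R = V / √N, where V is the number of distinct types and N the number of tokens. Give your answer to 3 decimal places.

2.874

N = 35, V = 17.
√N = 5.916080
R = 17 / 5.916080 = 2.874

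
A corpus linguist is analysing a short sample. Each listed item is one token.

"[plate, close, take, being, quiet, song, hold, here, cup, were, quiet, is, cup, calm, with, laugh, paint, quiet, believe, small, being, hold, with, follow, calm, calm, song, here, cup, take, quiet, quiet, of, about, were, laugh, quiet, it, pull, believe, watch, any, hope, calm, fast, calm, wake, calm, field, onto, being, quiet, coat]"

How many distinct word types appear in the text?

30

Distinct types: {about, any, being, believe, calm, close, coat, cup, fast, field, follow, here, hold, hope, is, it, laugh, of, onto, paint, plate, pull, quiet, small, song, take, wake, watch, were, with}
V = 30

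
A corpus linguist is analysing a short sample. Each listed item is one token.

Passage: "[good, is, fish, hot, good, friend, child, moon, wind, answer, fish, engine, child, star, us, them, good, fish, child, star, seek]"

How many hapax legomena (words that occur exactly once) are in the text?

Frequencies: good:3, fish:3, child:3, star:2, is:1, hot:1, friend:1, moon:1, wind:1, answer:1, engine:1, us:1, them:1, seek:1
Hapax (freq=1): answer, engine, friend, hot, is, moon, seek, them, us, wind

10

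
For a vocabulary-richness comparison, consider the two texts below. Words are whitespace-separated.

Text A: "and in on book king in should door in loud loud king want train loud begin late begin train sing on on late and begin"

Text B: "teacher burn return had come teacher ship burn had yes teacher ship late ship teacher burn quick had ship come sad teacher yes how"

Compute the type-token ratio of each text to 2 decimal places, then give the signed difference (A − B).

0.06

TTR(A) = 13/25 = 0.52
TTR(B) = 11/24 = 0.46
Difference = 0.52 − 0.46 = 0.06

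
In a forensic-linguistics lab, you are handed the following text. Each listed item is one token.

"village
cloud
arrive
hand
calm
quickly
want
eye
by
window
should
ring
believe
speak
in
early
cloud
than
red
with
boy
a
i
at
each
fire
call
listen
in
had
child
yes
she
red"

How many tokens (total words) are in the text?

Tokens: village, cloud, arrive, hand, calm, quickly, want, eye, by, window, should, ring, believe, speak, in, early, cloud, than, red, with, boy, a, i, at, each, fire, call, listen, in, had, child, yes, she, red
N = 34

34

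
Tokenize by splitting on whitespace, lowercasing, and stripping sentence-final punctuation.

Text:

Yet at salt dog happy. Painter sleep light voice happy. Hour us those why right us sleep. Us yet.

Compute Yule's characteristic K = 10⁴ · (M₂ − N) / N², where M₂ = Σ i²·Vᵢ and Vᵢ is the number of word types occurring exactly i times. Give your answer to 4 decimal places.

Frequencies: us:3, yet:2, happy:2, sleep:2, at:1, salt:1, dog:1, painter:1, light:1, voice:1, hour:1, those:1, why:1, right:1
N = 19. Frequency spectrum: V_1=10, V_2=3, V_3=1
M₂ = 1²·10 + 2²·3 + 3²·1 = 31
K = 10000 × (31 − 19) / 19² = 332.4100

332.4100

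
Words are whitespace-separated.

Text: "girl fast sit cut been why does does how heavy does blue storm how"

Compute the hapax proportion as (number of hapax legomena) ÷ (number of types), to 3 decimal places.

Frequencies: does:3, how:2, girl:1, fast:1, sit:1, cut:1, been:1, why:1, heavy:1, blue:1, storm:1
Hapax count = 9; type count = 11.
Ratio = 9 / 11 = 0.818

0.818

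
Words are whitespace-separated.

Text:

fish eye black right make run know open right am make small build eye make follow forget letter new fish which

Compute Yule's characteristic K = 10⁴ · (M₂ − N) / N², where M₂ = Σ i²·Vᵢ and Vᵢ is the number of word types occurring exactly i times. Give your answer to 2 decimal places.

272.11

Frequencies: make:3, fish:2, eye:2, right:2, black:1, run:1, know:1, open:1, am:1, small:1, build:1, follow:1, forget:1, letter:1, new:1, which:1
N = 21. Frequency spectrum: V_1=12, V_2=3, V_3=1
M₂ = 1²·12 + 2²·3 + 3²·1 = 33
K = 10000 × (33 − 21) / 21² = 272.11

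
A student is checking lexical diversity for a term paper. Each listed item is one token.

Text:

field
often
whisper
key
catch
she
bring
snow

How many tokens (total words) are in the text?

8

Tokens: field, often, whisper, key, catch, she, bring, snow
N = 8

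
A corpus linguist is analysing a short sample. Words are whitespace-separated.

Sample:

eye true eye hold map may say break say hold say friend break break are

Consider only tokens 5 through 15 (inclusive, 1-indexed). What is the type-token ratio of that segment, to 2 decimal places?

Segment tokens 5–15: map, may, say, break, say, hold, say, friend, break, break, are
Segment N = 11, segment V = 7.
TTR = 7 / 11 = 0.64

0.64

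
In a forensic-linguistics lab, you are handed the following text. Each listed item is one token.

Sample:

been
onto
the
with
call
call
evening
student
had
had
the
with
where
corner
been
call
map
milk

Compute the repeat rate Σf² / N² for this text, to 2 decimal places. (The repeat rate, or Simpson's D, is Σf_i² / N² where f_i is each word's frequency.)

Frequencies: call:3, been:2, the:2, with:2, had:2, onto:1, evening:1, student:1, where:1, corner:1, map:1, milk:1
Σf² = 32; N² = 324
Repeat rate = 32 / 324 = 0.10

0.10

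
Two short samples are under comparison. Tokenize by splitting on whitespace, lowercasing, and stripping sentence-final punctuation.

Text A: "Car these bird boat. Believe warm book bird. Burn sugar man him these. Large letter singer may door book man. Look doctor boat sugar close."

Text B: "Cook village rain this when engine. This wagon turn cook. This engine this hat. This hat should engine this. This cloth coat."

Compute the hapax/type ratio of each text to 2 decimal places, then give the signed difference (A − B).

0.01

A: hapax=13, V=19, ratio=0.68
B: hapax=8, V=12, ratio=0.67
Difference = 0.68 − 0.67 = 0.01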